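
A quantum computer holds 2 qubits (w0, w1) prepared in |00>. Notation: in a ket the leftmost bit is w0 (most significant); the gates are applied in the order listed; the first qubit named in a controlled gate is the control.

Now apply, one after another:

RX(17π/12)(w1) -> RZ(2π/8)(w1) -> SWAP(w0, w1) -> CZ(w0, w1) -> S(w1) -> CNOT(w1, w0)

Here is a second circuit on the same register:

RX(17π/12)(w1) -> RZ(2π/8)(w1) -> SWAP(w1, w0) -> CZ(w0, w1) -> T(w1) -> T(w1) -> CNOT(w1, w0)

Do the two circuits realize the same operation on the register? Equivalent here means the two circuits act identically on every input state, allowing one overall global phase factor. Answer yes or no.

Yes: on every input state the two circuits agree up to one overall phase factor.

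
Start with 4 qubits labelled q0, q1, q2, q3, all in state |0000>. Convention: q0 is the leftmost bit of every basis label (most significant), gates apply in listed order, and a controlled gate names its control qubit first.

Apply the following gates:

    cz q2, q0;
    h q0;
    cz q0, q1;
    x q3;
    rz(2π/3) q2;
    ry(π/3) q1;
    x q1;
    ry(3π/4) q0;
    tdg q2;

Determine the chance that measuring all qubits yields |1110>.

A full measurement returns |1110> with probability 0.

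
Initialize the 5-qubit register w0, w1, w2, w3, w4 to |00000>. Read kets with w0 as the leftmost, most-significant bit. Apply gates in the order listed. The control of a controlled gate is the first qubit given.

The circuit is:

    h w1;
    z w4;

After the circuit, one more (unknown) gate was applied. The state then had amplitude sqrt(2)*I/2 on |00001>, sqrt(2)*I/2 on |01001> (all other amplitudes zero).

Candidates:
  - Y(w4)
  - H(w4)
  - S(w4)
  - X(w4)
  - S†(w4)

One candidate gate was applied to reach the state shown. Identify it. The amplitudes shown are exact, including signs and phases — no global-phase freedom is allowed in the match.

The applied gate was Y(w4).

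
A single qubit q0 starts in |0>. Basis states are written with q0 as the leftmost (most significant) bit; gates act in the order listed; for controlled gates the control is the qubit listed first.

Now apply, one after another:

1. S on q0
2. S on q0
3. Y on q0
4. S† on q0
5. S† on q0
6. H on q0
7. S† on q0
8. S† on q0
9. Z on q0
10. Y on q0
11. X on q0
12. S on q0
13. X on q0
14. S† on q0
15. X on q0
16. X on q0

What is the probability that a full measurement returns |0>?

A full measurement returns |0> with probability 1/2.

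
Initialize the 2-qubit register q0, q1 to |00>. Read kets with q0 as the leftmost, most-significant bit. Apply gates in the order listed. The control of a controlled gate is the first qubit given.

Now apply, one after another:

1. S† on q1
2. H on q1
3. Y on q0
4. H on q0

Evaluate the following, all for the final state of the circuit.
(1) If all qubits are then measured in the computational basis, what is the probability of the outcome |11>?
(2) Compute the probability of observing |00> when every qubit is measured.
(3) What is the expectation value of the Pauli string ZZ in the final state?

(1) Outcome |11> occurs with probability 1/4.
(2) The probability of measuring |00> is 1/4.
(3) The expectation value of ZZ is 0.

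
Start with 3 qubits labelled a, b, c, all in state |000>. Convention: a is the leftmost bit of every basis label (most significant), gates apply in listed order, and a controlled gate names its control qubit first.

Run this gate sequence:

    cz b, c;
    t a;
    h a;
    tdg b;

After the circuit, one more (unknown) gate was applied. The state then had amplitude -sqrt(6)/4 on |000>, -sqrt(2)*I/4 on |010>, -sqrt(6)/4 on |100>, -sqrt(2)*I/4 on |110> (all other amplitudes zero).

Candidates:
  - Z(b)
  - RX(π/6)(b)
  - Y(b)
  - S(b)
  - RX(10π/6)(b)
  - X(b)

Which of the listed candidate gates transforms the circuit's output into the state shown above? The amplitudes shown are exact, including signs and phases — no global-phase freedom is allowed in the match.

It was RX(10π/6)(b) that produced the state shown.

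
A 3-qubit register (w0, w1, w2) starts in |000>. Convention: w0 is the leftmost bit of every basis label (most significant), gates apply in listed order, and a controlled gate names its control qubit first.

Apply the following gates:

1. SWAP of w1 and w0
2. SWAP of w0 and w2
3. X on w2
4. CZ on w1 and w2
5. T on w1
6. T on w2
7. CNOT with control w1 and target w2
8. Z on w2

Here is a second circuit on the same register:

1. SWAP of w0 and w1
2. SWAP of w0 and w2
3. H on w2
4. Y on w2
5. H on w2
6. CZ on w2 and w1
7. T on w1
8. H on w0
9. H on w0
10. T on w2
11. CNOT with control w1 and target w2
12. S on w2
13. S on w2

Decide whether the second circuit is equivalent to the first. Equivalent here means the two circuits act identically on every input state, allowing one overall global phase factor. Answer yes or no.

No, they are not equivalent — no single phase factor reconciles the two unitaries.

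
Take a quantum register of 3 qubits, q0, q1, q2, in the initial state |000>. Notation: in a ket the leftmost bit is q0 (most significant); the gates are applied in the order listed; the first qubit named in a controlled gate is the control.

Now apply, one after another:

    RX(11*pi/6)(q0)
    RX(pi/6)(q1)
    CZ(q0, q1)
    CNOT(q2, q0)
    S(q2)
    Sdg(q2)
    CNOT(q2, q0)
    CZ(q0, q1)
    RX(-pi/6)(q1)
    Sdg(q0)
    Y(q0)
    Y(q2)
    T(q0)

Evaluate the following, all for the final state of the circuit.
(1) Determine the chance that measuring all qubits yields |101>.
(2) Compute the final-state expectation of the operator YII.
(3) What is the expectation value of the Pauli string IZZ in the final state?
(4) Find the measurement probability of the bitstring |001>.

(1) Outcome |101> occurs with probability sqrt(3)/4 + 1/2. Key observation: the block from step 2 through step 9 cancels to the identity and can be dropped.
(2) The observable YII averages to -sqrt(2)/4.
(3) In the final state, IZZ has expectation -1.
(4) The probability of measuring |001> is 1/2 - sqrt(3)/4.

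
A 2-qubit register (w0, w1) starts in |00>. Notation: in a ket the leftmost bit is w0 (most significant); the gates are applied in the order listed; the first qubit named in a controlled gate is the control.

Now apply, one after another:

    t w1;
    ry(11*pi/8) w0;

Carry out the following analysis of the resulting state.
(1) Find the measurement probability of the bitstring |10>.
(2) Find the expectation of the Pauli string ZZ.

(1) A full measurement returns |10> with probability sin(5*pi/16)**2.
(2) The expectation value of ZZ is -sqrt(2 - sqrt(2))/2.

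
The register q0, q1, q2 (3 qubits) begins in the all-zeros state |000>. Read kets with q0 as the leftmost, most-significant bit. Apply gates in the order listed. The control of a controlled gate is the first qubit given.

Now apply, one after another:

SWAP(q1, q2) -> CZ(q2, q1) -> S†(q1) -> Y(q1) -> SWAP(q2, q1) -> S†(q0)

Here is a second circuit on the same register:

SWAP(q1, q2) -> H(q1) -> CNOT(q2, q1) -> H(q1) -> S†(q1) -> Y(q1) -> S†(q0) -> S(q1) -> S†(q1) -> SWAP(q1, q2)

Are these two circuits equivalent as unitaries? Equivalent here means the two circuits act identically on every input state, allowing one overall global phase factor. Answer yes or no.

Yes — the two circuits implement the same unitary up to a global phase.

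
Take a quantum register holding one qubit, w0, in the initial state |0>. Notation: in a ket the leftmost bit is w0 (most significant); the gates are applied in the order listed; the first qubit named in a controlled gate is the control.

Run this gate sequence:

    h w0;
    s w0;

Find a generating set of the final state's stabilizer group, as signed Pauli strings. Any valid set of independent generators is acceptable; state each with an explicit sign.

One valid set of independent stabilizer generators is +Y (any independent generating set of the same group is equally correct).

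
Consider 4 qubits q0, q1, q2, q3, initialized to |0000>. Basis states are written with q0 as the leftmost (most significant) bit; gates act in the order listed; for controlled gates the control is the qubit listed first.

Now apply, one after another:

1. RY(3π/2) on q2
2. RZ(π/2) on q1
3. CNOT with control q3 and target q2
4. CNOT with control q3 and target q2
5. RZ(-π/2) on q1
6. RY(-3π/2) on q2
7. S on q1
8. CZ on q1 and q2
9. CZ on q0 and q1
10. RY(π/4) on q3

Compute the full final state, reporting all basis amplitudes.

The resulting statevector has amplitude sqrt(sqrt(2) + 2)/2 on |0000>, sqrt(2 - sqrt(2))/2 on |0001>, and 0 on every other basis state. Key observation: gates 1-6 undo each other exactly, leaving only the rest of the circuit to track.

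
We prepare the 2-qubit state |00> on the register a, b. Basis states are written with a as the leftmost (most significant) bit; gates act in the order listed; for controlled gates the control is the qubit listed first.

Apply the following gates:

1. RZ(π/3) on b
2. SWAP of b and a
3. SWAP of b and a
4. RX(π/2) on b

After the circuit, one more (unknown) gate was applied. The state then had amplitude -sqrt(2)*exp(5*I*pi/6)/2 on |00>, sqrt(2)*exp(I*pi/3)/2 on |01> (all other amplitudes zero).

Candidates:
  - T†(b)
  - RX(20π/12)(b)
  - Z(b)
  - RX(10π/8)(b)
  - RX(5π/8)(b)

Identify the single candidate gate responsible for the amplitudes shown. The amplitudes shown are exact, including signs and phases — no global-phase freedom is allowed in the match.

The applied gate was Z(b). Key observation: the block from step 2 through step 3 cancels to the identity and can be dropped.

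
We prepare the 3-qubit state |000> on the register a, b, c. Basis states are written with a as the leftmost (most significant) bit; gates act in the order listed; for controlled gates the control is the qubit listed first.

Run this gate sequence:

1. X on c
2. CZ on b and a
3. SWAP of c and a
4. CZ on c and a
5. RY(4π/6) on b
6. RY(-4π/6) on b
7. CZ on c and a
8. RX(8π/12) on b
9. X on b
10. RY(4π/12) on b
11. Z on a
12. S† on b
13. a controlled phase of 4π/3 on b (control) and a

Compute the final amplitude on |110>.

|110> carries amplitude sqrt(3)*(-1 - I)*exp(I*pi/3)/4 in the final state. Key observation: the block from step 4 through step 7 cancels to the identity and can be dropped.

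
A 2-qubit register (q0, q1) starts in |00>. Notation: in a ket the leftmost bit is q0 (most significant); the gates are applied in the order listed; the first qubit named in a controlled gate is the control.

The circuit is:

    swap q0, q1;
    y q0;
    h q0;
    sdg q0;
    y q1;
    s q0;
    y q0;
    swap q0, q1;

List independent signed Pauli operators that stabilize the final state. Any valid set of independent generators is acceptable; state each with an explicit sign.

The stabilizer group can be generated by +IX, -ZI, among other valid generating sets.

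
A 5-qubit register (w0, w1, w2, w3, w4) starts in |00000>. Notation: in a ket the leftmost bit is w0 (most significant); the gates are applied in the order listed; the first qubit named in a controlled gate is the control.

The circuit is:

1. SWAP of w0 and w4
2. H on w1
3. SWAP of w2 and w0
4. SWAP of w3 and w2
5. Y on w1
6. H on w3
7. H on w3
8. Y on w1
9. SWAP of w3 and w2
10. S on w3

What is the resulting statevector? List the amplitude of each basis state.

The resulting statevector has amplitude sqrt(2)/2 on |00000>, sqrt(2)/2 on |01000>, and 0 on every other basis state. Key observation: gates 4-9 undo each other exactly, leaving only the rest of the circuit to track.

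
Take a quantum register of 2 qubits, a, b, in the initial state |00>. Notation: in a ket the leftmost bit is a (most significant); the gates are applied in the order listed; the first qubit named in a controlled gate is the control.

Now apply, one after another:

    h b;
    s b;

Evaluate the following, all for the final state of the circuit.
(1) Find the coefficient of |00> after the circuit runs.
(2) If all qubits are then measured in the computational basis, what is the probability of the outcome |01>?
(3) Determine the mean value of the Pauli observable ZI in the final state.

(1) The amplitude on |00> is sqrt(2)/2.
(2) Outcome |01> occurs with probability 1/2.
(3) The expectation value of ZI is 1.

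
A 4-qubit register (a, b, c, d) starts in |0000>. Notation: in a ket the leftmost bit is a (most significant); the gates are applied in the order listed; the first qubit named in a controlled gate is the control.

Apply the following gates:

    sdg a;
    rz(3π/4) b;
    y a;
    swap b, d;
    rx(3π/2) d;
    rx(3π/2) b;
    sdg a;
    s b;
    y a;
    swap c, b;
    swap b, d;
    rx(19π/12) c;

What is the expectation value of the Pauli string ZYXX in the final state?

The observable ZYXX averages to 0.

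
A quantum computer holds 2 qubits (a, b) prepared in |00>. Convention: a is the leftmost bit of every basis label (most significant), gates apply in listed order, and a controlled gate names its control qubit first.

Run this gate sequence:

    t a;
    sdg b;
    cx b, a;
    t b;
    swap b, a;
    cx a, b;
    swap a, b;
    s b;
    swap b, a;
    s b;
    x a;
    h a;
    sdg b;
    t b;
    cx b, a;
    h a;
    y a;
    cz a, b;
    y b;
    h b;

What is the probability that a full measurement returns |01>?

Outcome |01> occurs with probability 1/2.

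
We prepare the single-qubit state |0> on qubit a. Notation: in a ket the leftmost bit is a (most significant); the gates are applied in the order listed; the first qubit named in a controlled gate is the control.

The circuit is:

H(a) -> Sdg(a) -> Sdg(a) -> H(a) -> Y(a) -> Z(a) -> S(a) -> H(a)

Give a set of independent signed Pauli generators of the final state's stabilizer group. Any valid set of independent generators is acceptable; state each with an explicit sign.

The stabilizer group can be generated by +X, among other valid generating sets.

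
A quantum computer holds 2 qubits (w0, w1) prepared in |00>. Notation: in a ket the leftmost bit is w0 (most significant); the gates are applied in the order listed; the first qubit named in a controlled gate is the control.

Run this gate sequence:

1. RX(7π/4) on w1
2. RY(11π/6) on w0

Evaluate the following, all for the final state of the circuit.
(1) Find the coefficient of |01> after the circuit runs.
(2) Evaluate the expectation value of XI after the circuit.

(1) The final state's coefficient on |01> equals sqrt(2)*I*sqrt(2 - sqrt(2))/8 + sqrt(6)*I*sqrt(2 - sqrt(2))/8.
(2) The observable XI averages to -1/2.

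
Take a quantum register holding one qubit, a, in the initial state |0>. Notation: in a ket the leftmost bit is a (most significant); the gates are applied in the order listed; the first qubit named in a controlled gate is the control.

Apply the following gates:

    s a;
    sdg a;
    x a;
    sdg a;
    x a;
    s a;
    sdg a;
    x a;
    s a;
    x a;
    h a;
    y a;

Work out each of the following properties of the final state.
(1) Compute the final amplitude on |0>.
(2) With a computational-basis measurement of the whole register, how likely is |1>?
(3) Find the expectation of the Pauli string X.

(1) The final state's coefficient on |0> equals -sqrt(2)*I/2. Key observation: steps 3-10 multiply out to the identity, so the circuit reduces to the remaining gates.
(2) A full measurement returns |1> with probability 1/2.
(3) In the final state, X has expectation -1.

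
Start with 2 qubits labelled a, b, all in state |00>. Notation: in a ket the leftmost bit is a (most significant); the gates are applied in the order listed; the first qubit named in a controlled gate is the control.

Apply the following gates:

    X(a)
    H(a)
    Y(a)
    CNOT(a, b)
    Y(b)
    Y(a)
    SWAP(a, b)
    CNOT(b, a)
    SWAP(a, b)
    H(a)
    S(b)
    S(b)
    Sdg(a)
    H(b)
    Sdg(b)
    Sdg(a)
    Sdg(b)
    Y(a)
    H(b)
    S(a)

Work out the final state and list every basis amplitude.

After the circuit, the state carries amplitude I on |11>, and 0 on every other basis state.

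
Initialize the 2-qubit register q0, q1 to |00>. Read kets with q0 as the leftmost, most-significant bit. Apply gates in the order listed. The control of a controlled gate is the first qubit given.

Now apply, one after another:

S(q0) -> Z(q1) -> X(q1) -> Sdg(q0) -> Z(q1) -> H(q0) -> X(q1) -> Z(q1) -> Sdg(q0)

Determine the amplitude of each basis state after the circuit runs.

The final amplitudes are -sqrt(2)/2 on |00>, 0 on |01>, sqrt(2)*I/2 on |10>, 0 on |11>.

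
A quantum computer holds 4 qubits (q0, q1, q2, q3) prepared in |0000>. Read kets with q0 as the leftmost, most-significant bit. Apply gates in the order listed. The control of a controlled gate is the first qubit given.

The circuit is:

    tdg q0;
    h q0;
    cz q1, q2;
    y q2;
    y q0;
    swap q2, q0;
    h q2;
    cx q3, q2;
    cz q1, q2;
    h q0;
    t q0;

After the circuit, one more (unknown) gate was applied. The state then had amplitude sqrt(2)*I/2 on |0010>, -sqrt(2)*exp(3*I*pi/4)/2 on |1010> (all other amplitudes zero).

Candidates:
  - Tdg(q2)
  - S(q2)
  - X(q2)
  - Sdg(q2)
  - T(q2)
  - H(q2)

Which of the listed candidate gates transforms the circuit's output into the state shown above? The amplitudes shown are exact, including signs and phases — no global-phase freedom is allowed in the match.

It was S(q2) that produced the state shown.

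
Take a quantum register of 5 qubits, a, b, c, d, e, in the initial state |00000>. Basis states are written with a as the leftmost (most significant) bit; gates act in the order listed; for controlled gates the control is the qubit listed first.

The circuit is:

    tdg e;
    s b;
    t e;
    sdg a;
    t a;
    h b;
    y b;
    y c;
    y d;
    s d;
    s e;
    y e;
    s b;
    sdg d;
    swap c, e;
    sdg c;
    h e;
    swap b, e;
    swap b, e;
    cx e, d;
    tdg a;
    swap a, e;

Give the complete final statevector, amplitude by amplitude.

The final amplitudes are I/2 on |00110>, 1/2 on |01110>, -I/2 on |10100>, -1/2 on |11100>, and 0 on every other basis state.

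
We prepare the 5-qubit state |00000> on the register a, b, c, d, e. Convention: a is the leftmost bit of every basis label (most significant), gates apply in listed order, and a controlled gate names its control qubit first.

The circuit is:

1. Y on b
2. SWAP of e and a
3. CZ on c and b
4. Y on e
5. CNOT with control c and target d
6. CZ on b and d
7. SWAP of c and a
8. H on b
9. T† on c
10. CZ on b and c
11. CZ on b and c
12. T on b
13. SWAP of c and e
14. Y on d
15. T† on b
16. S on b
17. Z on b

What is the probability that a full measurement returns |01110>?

A full measurement returns |01110> with probability 1/2. Key observation: the block from step 10 through step 11 cancels to the identity and can be dropped.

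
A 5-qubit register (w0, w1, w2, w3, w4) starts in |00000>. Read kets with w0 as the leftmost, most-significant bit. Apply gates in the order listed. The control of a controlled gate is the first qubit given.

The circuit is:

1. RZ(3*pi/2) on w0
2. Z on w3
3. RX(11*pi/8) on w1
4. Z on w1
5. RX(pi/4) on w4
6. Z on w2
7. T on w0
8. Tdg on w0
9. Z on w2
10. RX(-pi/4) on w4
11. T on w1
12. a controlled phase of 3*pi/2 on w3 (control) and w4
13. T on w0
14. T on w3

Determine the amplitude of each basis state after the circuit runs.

The final amplitudes are exp(I*pi/4)*cos(5*pi/16) on |00000>, sin(5*pi/16) on |01000>, and 0 on every other basis state.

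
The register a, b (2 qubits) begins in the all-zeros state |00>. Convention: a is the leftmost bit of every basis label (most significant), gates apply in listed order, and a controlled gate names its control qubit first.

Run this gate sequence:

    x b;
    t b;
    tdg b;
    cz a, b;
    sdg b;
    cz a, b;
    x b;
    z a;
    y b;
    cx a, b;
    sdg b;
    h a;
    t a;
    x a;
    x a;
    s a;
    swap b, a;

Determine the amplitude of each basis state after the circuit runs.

The resulting statevector has amplitude 0 on |00>, 0 on |01>, -sqrt(2)*I/2 on |10>, sqrt(2)*exp(I*pi/4)/2 on |11>. Key observation: steps 14-15 multiply out to the identity, so the circuit reduces to the remaining gates.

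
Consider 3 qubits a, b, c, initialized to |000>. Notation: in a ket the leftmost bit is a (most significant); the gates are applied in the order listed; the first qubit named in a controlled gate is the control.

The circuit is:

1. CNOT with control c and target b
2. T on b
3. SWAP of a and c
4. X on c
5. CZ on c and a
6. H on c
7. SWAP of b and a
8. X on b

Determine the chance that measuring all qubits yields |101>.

A full measurement returns |101> with probability 0.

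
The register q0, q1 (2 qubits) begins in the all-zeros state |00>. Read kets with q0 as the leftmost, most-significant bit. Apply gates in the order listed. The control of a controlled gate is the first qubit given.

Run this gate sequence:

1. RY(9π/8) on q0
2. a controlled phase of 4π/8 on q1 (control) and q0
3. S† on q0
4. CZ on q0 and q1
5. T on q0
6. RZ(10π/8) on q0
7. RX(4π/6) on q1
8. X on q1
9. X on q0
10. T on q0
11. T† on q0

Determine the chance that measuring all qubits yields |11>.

A full measurement returns |11> with probability 1/8 - sqrt(sqrt(2) + 2)/16.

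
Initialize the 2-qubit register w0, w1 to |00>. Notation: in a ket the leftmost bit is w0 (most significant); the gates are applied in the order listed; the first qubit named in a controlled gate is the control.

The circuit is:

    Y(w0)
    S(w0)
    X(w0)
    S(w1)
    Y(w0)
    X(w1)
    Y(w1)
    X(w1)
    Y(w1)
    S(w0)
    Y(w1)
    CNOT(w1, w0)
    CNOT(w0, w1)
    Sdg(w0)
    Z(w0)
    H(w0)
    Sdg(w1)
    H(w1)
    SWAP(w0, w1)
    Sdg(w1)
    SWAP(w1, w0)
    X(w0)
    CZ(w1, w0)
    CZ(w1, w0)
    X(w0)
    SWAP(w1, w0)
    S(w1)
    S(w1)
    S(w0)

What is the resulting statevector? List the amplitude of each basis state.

After the circuit, the state carries amplitude -1/2 on |00>, -I/2 on |01>, I/2 on |10>, -1/2 on |11>. Key observation: gates 20-27 undo each other exactly, leaving only the rest of the circuit to track.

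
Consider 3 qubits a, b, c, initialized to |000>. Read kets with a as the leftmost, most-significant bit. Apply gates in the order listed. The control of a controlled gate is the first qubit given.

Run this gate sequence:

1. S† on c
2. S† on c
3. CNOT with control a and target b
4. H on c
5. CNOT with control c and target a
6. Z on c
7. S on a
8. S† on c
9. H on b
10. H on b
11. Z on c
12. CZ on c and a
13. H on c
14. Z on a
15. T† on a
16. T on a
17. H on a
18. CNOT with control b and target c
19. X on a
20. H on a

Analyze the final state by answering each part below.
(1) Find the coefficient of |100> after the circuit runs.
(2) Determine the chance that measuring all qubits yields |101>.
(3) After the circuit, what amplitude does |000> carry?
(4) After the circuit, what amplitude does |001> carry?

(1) The final state's coefficient on |100> equals -1/2.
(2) Outcome |101> occurs with probability 1/4.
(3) |000> carries amplitude 1/2 in the final state.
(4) |001> carries amplitude 1/2 in the final state.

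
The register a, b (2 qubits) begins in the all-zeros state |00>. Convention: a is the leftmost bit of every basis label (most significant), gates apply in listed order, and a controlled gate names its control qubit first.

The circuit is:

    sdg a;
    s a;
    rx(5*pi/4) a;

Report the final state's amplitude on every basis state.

The resulting statevector has amplitude -sqrt(2 - sqrt(2))/2 on |00>, 0 on |01>, -I*sqrt(sqrt(2) + 2)/2 on |10>, 0 on |11>.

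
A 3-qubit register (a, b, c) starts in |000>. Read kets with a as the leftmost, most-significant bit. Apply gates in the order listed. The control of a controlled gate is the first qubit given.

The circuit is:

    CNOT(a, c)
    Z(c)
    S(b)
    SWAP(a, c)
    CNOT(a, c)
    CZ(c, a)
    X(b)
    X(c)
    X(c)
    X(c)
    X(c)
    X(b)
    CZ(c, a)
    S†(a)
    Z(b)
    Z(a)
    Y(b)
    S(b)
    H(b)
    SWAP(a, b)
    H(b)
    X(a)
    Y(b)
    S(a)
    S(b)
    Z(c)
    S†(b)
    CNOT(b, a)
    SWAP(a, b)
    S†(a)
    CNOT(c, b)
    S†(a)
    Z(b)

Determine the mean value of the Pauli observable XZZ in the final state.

The expectation value of XZZ is 0.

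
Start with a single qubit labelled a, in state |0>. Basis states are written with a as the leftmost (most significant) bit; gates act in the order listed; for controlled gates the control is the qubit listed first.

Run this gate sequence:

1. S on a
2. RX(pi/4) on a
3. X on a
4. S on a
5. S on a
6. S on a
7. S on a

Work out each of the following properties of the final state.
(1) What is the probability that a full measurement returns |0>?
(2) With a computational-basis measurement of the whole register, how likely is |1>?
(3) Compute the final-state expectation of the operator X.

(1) The probability of measuring |0> is 1/2 - sqrt(2)/4. Key observation: gates 4-7 undo each other exactly, leaving only the rest of the circuit to track.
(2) The probability of measuring |1> is sqrt(2)/4 + 1/2.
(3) The expectation value of X is 0.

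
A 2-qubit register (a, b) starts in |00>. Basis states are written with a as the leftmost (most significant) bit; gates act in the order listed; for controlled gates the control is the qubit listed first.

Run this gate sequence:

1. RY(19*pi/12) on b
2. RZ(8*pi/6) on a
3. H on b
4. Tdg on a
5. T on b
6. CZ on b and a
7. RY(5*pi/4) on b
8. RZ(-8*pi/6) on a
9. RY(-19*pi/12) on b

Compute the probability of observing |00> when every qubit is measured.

Outcome |00> occurs with probability -sqrt(6)/16 - sqrt(3)/16 - sqrt(2)/16 + 11/16.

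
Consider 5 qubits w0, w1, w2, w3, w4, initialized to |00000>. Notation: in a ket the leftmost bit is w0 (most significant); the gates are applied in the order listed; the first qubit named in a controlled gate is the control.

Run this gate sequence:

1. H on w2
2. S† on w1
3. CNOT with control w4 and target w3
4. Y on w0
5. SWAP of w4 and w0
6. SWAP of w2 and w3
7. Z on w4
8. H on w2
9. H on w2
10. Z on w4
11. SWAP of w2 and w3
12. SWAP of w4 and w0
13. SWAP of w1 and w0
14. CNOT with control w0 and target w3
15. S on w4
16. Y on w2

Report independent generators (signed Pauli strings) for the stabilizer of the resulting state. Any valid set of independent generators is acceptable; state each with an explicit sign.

The stabilizer group can be generated by -IIXII, +ZIIII, -IZIII, +IIIZI, +IIIIZ, among other valid generating sets.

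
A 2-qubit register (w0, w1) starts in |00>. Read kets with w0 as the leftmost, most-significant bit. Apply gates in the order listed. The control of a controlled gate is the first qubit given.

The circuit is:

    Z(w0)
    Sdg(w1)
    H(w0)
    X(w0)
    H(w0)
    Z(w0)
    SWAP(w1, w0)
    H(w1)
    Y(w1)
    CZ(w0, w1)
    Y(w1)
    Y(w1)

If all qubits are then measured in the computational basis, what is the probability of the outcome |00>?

Outcome |00> occurs with probability 1/2. Key observation: gates 3-6 undo each other exactly, leaving only the rest of the circuit to track.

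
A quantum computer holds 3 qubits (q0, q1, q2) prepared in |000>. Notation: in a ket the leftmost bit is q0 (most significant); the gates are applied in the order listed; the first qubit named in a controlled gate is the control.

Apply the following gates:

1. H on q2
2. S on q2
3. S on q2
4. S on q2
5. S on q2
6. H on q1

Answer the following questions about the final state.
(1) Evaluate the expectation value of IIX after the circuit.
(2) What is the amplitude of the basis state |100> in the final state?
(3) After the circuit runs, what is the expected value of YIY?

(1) The observable IIX averages to 1. Key observation: steps 2-5 multiply out to the identity, so the circuit reduces to the remaining gates.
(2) The final state's coefficient on |100> equals 0.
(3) The expectation value of YIY is 0.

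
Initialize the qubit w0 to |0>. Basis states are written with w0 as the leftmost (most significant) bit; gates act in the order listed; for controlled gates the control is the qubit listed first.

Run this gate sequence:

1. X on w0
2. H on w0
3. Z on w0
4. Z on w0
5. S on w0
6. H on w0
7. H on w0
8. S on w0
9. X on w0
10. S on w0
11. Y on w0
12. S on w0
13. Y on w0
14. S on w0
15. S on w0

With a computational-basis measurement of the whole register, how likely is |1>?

The probability of measuring |1> is 1/2.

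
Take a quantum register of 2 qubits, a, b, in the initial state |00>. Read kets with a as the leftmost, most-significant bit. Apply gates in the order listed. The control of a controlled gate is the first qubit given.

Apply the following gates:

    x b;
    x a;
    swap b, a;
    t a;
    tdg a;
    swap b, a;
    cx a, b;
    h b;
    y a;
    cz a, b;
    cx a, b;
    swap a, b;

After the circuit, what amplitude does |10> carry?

The amplitude on |10> is -sqrt(2)*I/2.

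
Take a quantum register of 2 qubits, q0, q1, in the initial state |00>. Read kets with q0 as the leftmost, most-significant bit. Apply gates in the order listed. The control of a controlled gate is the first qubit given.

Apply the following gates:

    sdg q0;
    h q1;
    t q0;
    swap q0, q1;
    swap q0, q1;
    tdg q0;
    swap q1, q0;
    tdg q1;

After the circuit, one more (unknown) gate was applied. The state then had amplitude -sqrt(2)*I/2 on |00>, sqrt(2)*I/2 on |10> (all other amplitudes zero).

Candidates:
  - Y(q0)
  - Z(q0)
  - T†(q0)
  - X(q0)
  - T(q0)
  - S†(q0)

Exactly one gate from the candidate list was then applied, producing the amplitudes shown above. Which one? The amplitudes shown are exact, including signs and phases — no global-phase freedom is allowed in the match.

It was Y(q0) that produced the state shown.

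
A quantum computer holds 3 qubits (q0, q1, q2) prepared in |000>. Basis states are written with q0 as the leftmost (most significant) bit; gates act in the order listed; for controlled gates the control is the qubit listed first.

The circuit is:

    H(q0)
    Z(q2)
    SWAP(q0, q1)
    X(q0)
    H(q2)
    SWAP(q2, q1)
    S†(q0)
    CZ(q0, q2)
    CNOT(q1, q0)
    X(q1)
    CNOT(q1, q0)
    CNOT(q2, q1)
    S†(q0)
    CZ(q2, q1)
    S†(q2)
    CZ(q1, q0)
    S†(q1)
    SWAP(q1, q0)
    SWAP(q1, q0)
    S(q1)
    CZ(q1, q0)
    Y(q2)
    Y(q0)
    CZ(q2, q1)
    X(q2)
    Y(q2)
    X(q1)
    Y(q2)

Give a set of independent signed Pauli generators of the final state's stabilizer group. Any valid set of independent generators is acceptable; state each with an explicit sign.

The stabilizer group can be generated by -IXI, -IIY, -ZII, among other valid generating sets. Key observation: the block from step 16 through step 21 cancels to the identity and can be dropped.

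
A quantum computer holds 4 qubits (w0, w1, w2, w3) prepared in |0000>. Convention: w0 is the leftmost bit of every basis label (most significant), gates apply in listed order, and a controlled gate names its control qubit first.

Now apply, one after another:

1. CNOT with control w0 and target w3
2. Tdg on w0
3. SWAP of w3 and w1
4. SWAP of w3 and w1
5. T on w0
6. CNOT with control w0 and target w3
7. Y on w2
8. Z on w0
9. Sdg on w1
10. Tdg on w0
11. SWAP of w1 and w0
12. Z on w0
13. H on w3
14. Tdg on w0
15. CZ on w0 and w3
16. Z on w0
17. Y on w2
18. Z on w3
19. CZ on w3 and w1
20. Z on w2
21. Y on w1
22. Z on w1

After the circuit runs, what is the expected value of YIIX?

The expectation value of YIIX is 0. Key observation: the block from step 1 through step 6 cancels to the identity and can be dropped.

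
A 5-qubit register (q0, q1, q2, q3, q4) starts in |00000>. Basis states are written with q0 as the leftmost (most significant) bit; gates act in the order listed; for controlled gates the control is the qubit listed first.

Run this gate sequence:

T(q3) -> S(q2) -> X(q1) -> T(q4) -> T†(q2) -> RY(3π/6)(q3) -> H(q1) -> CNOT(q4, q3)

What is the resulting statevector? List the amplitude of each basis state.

The resulting statevector has amplitude 1/2 on |00000>, 1/2 on |00010>, -1/2 on |01000>, -1/2 on |01010>, and 0 on every other basis state.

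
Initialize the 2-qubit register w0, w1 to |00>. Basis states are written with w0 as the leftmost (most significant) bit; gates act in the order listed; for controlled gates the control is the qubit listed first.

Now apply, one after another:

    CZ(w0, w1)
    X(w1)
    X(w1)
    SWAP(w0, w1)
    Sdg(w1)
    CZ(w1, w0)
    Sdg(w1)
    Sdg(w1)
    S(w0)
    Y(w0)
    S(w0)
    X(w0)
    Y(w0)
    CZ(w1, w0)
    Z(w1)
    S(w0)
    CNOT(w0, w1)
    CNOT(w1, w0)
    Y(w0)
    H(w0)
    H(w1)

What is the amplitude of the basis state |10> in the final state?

The amplitude on |10> is -I/2.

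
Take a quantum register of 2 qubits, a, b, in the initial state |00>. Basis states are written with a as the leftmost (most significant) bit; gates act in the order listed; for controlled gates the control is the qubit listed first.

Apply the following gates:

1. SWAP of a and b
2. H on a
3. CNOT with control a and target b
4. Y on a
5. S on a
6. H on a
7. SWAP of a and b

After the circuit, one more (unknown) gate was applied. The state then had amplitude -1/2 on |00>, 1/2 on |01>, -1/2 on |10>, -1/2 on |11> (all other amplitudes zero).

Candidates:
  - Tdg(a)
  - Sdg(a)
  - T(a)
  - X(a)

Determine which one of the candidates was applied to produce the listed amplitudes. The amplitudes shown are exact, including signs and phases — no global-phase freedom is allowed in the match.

The applied gate was Sdg(a).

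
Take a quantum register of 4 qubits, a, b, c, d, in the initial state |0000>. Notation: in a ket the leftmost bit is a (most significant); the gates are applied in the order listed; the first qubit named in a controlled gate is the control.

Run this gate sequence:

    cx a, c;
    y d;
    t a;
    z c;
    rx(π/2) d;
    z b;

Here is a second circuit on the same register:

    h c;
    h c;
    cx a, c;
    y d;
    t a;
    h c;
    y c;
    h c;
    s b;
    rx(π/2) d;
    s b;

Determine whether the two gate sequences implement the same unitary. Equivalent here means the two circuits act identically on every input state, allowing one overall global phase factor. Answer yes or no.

No — the two circuits implement different unitaries, even allowing a global phase.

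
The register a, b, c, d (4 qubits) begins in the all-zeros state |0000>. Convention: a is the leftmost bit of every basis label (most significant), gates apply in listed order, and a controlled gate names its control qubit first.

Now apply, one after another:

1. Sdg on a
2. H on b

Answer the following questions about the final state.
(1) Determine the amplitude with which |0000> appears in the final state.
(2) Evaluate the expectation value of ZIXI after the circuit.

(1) |0000> carries amplitude sqrt(2)/2 in the final state.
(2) The observable ZIXI averages to 0.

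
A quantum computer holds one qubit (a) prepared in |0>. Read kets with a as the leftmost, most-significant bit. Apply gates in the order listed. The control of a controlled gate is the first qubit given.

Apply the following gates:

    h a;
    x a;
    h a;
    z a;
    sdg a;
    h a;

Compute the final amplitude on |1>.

The final state's coefficient on |1> equals sqrt(2)/2. Key observation: the block from step 1 through step 4 cancels to the identity and can be dropped.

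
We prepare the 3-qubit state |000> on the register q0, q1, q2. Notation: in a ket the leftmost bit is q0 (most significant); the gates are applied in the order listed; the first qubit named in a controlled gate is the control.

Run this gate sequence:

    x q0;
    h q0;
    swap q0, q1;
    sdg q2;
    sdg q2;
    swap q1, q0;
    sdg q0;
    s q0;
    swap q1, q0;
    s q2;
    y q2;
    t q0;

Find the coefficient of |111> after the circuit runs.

The final state's coefficient on |111> equals 0.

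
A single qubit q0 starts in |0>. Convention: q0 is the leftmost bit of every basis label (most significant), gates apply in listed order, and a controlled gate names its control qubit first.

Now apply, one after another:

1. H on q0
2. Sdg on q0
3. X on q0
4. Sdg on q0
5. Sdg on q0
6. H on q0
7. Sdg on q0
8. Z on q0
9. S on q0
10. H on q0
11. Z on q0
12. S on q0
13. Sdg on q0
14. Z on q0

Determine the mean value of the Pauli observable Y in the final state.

The observable Y averages to 1.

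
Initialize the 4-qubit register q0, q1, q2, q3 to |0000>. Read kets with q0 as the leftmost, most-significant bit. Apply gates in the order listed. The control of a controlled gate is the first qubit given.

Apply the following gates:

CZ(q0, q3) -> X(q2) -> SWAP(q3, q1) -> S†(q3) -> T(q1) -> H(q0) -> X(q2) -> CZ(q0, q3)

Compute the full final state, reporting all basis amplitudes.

The final amplitudes are sqrt(2)/2 on |0000>, sqrt(2)/2 on |1000>, and 0 on every other basis state.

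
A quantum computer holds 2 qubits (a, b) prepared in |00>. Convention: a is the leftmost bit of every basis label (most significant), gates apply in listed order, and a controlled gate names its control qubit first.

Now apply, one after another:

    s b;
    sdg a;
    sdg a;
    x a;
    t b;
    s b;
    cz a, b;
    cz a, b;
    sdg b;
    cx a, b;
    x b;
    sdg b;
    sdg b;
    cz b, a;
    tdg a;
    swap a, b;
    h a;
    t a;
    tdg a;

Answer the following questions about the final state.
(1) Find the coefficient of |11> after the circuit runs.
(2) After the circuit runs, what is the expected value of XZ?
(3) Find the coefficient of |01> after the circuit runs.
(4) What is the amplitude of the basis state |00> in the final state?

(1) |11> carries amplitude -sqrt(2)*exp(3*I*pi/4)/2 in the final state.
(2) In the final state, XZ has expectation -1.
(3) The final state's coefficient on |01> equals -sqrt(2)*exp(3*I*pi/4)/2.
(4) |00> carries amplitude 0 in the final state.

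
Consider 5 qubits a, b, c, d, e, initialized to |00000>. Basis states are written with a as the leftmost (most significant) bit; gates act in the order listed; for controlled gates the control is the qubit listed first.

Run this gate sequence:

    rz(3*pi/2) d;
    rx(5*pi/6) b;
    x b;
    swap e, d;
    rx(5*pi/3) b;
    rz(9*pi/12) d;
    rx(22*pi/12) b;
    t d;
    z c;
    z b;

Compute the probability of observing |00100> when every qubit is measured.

A full measurement returns |00100> with probability 0.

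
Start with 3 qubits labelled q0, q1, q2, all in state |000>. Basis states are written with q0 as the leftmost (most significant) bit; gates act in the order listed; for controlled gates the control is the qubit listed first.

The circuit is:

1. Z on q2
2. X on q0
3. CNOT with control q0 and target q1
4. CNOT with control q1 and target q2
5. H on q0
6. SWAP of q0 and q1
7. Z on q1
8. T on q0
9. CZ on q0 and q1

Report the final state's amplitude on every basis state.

The final amplitudes are sqrt(2)*exp(I*pi/4)/2 on |101>, -sqrt(2)*exp(I*pi/4)/2 on |111>, and 0 on every other basis state.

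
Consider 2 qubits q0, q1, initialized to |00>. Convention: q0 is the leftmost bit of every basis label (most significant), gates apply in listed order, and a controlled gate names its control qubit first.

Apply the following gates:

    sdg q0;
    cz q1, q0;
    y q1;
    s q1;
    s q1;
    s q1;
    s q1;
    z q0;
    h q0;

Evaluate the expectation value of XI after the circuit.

In the final state, XI has expectation 1. Key observation: the block from step 4 through step 7 cancels to the identity and can be dropped.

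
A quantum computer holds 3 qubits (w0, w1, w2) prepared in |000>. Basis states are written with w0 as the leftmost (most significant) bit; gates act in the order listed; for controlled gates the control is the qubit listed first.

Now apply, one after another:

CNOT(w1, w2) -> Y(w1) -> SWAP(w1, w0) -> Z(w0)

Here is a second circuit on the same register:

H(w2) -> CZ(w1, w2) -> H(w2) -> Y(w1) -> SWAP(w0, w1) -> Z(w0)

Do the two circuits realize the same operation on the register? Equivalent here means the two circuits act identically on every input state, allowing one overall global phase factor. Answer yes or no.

Yes: on every input state the two circuits agree up to one overall phase factor.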